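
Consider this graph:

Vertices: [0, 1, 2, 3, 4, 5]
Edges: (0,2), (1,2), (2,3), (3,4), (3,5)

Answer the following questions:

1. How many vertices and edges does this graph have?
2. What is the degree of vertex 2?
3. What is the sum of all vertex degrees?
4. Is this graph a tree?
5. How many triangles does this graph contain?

Count: 6 vertices, 5 edges.
Vertex 2 has neighbors [0, 1, 3], degree = 3.
Handshaking lemma: 2 * 5 = 10.
A graph is a tree iff it is connected and has exactly n-1 edges. This graph is connected (all 6 vertices in one component) and has 6-1 = 5 edges. It is a tree.
Number of triangles = 0.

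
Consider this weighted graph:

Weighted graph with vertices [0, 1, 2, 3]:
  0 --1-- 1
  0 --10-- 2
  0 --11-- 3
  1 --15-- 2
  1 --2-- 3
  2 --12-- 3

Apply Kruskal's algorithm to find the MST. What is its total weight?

Applying Kruskal's algorithm (sort edges by weight, add if no cycle):
  Add (0,1) w=1
  Add (1,3) w=2
  Add (0,2) w=10
  Skip (0,3) w=11 (creates cycle)
  Skip (2,3) w=12 (creates cycle)
  Skip (1,2) w=15 (creates cycle)
MST weight = 13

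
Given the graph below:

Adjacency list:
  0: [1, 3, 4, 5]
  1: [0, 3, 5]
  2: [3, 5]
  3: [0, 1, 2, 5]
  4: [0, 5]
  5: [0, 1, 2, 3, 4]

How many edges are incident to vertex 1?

Vertex 1 has neighbors [0, 3, 5], so deg(1) = 3.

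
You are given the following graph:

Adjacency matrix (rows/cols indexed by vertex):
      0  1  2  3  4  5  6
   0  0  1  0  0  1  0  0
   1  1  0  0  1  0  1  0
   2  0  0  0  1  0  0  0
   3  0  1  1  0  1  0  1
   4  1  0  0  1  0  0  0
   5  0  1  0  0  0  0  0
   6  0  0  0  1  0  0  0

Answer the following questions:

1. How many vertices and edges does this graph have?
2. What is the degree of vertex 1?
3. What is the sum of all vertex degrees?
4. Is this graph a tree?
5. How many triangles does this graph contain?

Count: 7 vertices, 7 edges.
Vertex 1 has neighbors [0, 3, 5], degree = 3.
Handshaking lemma: 2 * 7 = 14.
A tree on 7 vertices has 6 edges. This graph has 7 edges (1 extra). Not a tree.
Number of triangles = 0.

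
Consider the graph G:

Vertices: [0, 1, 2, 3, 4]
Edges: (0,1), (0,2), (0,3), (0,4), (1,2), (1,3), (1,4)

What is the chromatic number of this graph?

The graph has a maximum clique of size 3 (lower bound on chromatic number).
A valid 3-coloring: {0: 0, 1: 1, 2: 2, 3: 2, 4: 2}.
Chromatic number = 3.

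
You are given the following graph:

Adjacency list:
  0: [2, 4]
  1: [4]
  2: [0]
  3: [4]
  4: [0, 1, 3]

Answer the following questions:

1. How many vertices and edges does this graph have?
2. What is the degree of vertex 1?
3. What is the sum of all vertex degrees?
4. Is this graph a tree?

Count: 5 vertices, 4 edges.
Vertex 1 has neighbors [4], degree = 1.
Handshaking lemma: 2 * 4 = 8.
A graph is a tree iff it is connected and has exactly n-1 edges. This graph is connected (all 5 vertices in one component) and has 5-1 = 4 edges. It is a tree.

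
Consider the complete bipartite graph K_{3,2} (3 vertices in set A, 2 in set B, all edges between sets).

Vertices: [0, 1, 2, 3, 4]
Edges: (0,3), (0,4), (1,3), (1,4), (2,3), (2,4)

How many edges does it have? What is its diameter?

K_{3,2} has 3 * 2 = 6 edges.
Any vertex reaches any opposite-side vertex in 1 step; same-side vertices reach in 2 steps via any opposite-side vertex.
Diameter = 2.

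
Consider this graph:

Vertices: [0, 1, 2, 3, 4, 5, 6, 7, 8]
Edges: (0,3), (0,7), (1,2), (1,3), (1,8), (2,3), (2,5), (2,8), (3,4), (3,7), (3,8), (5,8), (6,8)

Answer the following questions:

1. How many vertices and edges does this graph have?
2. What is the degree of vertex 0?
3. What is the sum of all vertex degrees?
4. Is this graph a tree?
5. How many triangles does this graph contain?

Count: 9 vertices, 13 edges.
Vertex 0 has neighbors [3, 7], degree = 2.
Handshaking lemma: 2 * 13 = 26.
A tree on 9 vertices has 8 edges. This graph has 13 edges (5 extra). Not a tree.
Number of triangles = 6.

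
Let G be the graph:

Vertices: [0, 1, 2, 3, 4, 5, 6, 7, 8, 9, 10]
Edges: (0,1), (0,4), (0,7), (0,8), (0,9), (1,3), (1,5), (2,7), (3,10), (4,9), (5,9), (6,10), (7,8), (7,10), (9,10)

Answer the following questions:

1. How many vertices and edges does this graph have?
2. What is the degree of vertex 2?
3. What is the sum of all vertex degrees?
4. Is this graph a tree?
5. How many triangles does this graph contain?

Count: 11 vertices, 15 edges.
Vertex 2 has neighbors [7], degree = 1.
Handshaking lemma: 2 * 15 = 30.
A tree on 11 vertices has 10 edges. This graph has 15 edges (5 extra). Not a tree.
Number of triangles = 2.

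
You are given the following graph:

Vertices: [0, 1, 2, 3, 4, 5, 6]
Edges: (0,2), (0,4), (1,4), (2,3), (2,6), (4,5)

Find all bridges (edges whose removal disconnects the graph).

A bridge is an edge whose removal increases the number of connected components.
Bridges found: (0,2), (0,4), (1,4), (2,3), (2,6), (4,5)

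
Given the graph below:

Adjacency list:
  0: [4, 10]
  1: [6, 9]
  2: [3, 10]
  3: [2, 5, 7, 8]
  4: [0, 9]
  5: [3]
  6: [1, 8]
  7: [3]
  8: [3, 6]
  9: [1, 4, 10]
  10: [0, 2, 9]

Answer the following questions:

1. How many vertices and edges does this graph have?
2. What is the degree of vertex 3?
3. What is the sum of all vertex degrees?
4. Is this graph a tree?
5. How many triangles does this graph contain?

Count: 11 vertices, 12 edges.
Vertex 3 has neighbors [2, 5, 7, 8], degree = 4.
Handshaking lemma: 2 * 12 = 24.
A tree on 11 vertices has 10 edges. This graph has 12 edges (2 extra). Not a tree.
Number of triangles = 0.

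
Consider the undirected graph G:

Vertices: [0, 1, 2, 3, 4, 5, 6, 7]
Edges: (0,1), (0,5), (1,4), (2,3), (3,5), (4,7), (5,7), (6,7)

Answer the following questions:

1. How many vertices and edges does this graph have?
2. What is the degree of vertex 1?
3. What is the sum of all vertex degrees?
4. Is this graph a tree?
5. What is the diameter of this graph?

Count: 8 vertices, 8 edges.
Vertex 1 has neighbors [0, 4], degree = 2.
Handshaking lemma: 2 * 8 = 16.
A tree on 8 vertices has 7 edges. This graph has 8 edges (1 extra). Not a tree.
Diameter (longest shortest path) = 4.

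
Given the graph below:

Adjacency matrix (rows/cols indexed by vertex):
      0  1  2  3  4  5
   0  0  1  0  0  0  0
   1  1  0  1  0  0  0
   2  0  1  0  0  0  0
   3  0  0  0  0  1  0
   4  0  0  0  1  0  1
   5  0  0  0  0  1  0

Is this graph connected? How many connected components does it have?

Checking connectivity: the graph has 2 connected component(s).
Components: [[0, 1, 2], [3, 4, 5]]. The graph is NOT connected.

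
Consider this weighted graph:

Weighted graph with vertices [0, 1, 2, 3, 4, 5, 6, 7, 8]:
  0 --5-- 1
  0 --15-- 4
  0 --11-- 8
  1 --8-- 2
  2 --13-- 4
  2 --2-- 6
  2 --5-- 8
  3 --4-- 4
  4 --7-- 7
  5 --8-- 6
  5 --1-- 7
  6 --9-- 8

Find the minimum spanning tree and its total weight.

Applying Kruskal's algorithm (sort edges by weight, add if no cycle):
  Add (5,7) w=1
  Add (2,6) w=2
  Add (3,4) w=4
  Add (0,1) w=5
  Add (2,8) w=5
  Add (4,7) w=7
  Add (1,2) w=8
  Add (5,6) w=8
  Skip (6,8) w=9 (creates cycle)
  Skip (0,8) w=11 (creates cycle)
  Skip (2,4) w=13 (creates cycle)
  Skip (0,4) w=15 (creates cycle)
MST weight = 40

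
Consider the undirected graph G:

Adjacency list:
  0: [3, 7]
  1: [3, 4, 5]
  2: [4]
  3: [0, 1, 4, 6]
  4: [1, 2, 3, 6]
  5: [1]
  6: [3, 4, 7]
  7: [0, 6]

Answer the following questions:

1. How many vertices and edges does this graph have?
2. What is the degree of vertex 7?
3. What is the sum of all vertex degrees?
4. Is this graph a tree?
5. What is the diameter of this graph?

Count: 8 vertices, 10 edges.
Vertex 7 has neighbors [0, 6], degree = 2.
Handshaking lemma: 2 * 10 = 20.
A tree on 8 vertices has 7 edges. This graph has 10 edges (3 extra). Not a tree.
Diameter (longest shortest path) = 4.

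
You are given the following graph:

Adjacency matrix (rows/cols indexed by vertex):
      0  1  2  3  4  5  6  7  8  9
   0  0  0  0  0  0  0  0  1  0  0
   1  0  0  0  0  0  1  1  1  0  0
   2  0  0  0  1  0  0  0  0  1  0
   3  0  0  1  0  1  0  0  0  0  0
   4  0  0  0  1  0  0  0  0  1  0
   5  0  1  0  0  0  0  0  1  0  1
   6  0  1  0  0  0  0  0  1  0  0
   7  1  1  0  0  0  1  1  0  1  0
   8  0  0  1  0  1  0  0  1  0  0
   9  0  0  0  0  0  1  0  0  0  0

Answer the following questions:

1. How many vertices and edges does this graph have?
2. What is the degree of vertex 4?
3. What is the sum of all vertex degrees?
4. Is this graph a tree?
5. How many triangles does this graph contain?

Count: 10 vertices, 12 edges.
Vertex 4 has neighbors [3, 8], degree = 2.
Handshaking lemma: 2 * 12 = 24.
A tree on 10 vertices has 9 edges. This graph has 12 edges (3 extra). Not a tree.
Number of triangles = 2.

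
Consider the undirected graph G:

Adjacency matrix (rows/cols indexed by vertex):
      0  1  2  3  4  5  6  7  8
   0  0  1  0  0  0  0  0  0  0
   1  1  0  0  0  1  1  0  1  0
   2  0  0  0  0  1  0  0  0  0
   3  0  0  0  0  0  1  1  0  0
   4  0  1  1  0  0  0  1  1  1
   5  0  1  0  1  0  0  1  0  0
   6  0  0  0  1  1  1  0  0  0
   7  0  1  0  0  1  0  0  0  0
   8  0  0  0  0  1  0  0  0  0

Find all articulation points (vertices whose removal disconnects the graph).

An articulation point is a vertex whose removal disconnects the graph.
Articulation points: [1, 4]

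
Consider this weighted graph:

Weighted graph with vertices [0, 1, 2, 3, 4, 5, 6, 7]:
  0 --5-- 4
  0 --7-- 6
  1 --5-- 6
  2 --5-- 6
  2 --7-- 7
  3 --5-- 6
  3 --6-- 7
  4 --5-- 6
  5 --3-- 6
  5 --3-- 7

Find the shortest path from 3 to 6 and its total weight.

Using Dijkstra's algorithm from vertex 3:
Shortest path: 3 -> 6
Total weight: 5 = 5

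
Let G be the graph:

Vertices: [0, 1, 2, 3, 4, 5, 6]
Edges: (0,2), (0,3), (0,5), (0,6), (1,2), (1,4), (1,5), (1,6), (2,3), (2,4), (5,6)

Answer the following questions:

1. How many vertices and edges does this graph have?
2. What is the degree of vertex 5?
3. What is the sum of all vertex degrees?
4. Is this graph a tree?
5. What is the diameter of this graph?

Count: 7 vertices, 11 edges.
Vertex 5 has neighbors [0, 1, 6], degree = 3.
Handshaking lemma: 2 * 11 = 22.
A tree on 7 vertices has 6 edges. This graph has 11 edges (5 extra). Not a tree.
Diameter (longest shortest path) = 2.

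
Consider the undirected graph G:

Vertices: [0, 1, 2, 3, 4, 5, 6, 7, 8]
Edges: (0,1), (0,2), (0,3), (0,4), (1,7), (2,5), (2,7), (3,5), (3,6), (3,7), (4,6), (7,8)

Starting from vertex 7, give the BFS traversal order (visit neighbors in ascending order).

BFS from vertex 7 (neighbors processed in ascending order):
Visit order: 7, 1, 2, 3, 8, 0, 5, 6, 4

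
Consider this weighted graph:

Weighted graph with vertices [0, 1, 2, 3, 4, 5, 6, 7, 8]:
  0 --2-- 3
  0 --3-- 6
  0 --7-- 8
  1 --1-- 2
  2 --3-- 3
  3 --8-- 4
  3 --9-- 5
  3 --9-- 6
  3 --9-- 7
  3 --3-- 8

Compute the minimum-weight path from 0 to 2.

Using Dijkstra's algorithm from vertex 0:
Shortest path: 0 -> 3 -> 2
Total weight: 2 + 3 = 5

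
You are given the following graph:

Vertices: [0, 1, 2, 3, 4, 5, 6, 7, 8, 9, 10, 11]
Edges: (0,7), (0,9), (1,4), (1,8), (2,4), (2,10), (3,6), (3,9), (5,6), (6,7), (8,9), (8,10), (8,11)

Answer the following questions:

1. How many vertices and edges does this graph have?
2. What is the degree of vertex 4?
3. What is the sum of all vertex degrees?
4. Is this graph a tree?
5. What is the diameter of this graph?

Count: 12 vertices, 13 edges.
Vertex 4 has neighbors [1, 2], degree = 2.
Handshaking lemma: 2 * 13 = 26.
A tree on 12 vertices has 11 edges. This graph has 13 edges (2 extra). Not a tree.
Diameter (longest shortest path) = 6.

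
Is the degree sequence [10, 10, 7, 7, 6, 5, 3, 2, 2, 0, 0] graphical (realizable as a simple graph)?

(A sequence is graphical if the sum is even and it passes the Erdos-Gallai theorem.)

Sum of degrees = 52. Sum is even but fails Erdos-Gallai. The sequence is NOT graphical.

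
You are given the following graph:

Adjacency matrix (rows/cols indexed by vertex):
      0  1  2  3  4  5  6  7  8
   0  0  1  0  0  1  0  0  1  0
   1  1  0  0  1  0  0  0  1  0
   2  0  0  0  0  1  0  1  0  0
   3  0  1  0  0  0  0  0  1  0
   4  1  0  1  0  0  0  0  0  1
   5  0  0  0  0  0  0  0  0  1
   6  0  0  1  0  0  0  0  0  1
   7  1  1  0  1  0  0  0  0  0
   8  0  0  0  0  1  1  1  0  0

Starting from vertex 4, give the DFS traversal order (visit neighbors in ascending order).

DFS from vertex 4 (neighbors processed in ascending order):
Visit order: 4, 0, 1, 3, 7, 2, 6, 8, 5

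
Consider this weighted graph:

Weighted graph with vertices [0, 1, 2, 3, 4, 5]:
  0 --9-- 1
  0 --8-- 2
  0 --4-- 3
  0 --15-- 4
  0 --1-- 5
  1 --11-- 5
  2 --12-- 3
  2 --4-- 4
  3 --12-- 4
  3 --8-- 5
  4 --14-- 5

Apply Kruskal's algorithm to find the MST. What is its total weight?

Applying Kruskal's algorithm (sort edges by weight, add if no cycle):
  Add (0,5) w=1
  Add (0,3) w=4
  Add (2,4) w=4
  Add (0,2) w=8
  Skip (3,5) w=8 (creates cycle)
  Add (0,1) w=9
  Skip (1,5) w=11 (creates cycle)
  Skip (2,3) w=12 (creates cycle)
  Skip (3,4) w=12 (creates cycle)
  Skip (4,5) w=14 (creates cycle)
  Skip (0,4) w=15 (creates cycle)
MST weight = 26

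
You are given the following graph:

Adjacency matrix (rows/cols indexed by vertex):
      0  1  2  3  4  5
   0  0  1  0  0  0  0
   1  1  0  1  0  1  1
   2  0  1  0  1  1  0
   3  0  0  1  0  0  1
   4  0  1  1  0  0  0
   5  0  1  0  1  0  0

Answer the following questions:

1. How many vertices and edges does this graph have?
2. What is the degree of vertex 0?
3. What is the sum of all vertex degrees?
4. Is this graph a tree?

Count: 6 vertices, 7 edges.
Vertex 0 has neighbors [1], degree = 1.
Handshaking lemma: 2 * 7 = 14.
A tree on 6 vertices has 5 edges. This graph has 7 edges (2 extra). Not a tree.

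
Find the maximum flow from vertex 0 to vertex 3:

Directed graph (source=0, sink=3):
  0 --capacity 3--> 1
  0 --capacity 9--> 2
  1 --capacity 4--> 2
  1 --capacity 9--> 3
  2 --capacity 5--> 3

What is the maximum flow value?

Computing max flow:
  Flow on (0->1): 3/3
  Flow on (0->2): 5/9
  Flow on (1->3): 3/9
  Flow on (2->3): 5/5
Maximum flow = 8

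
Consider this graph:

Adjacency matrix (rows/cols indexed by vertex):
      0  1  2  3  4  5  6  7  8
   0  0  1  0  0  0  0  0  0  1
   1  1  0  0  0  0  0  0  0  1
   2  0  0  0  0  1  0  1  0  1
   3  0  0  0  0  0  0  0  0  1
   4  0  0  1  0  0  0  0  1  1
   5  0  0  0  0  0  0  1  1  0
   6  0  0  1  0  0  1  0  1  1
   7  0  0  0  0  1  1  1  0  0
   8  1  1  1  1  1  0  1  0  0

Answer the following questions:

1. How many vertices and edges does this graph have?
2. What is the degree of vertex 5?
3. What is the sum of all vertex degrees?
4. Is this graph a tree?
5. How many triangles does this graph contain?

Count: 9 vertices, 13 edges.
Vertex 5 has neighbors [6, 7], degree = 2.
Handshaking lemma: 2 * 13 = 26.
A tree on 9 vertices has 8 edges. This graph has 13 edges (5 extra). Not a tree.
Number of triangles = 4.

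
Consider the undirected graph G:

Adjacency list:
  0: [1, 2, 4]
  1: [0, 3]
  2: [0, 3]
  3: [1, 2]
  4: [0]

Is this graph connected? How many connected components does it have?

Checking connectivity: the graph has 1 connected component(s).
All vertices are reachable from each other. The graph IS connected.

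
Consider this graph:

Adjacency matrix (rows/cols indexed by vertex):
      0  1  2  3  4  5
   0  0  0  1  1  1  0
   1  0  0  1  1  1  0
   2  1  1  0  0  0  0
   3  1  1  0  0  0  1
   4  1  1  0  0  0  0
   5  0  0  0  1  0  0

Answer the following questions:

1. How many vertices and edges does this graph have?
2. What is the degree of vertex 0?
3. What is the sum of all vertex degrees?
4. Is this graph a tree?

Count: 6 vertices, 7 edges.
Vertex 0 has neighbors [2, 3, 4], degree = 3.
Handshaking lemma: 2 * 7 = 14.
A tree on 6 vertices has 5 edges. This graph has 7 edges (2 extra). Not a tree.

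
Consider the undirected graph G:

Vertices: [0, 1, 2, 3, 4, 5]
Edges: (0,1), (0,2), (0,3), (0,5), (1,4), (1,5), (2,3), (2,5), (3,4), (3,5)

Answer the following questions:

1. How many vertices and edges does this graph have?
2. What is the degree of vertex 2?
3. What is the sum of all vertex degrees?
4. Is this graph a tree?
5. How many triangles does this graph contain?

Count: 6 vertices, 10 edges.
Vertex 2 has neighbors [0, 3, 5], degree = 3.
Handshaking lemma: 2 * 10 = 20.
A tree on 6 vertices has 5 edges. This graph has 10 edges (5 extra). Not a tree.
Number of triangles = 5.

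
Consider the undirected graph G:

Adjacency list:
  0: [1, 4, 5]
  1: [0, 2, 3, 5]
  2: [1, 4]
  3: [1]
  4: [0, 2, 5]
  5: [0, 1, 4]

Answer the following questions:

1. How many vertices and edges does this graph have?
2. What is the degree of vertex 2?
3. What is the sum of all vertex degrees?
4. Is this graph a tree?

Count: 6 vertices, 8 edges.
Vertex 2 has neighbors [1, 4], degree = 2.
Handshaking lemma: 2 * 8 = 16.
A tree on 6 vertices has 5 edges. This graph has 8 edges (3 extra). Not a tree.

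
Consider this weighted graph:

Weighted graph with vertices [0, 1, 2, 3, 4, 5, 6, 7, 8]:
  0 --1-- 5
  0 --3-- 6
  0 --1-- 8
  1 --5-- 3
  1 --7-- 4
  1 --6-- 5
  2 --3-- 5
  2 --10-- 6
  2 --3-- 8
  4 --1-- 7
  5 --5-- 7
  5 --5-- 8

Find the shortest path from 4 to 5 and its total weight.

Using Dijkstra's algorithm from vertex 4:
Shortest path: 4 -> 7 -> 5
Total weight: 1 + 5 = 6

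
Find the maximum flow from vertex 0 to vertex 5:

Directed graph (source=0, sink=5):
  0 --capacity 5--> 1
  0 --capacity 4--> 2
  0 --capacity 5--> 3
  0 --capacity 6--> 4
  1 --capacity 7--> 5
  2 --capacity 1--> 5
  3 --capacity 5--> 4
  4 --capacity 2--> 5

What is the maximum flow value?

Computing max flow:
  Flow on (0->1): 5/5
  Flow on (0->2): 1/4
  Flow on (0->4): 2/6
  Flow on (1->5): 5/7
  Flow on (2->5): 1/1
  Flow on (4->5): 2/2
Maximum flow = 8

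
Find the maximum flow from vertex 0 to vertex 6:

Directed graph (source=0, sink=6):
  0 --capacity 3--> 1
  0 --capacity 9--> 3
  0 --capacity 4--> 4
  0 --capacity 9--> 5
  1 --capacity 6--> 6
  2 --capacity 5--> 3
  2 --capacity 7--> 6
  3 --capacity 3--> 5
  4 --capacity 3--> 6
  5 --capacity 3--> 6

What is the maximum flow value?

Computing max flow:
  Flow on (0->1): 3/3
  Flow on (0->3): 3/9
  Flow on (0->4): 3/4
  Flow on (1->6): 3/6
  Flow on (3->5): 3/3
  Flow on (4->6): 3/3
  Flow on (5->6): 3/3
Maximum flow = 9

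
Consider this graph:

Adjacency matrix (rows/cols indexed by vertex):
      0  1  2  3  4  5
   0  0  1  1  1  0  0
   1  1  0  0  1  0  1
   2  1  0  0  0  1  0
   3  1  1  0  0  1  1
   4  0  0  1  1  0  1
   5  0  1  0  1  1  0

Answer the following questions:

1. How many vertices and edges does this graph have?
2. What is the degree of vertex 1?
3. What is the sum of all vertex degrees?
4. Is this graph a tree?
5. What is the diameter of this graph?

Count: 6 vertices, 9 edges.
Vertex 1 has neighbors [0, 3, 5], degree = 3.
Handshaking lemma: 2 * 9 = 18.
A tree on 6 vertices has 5 edges. This graph has 9 edges (4 extra). Not a tree.
Diameter (longest shortest path) = 2.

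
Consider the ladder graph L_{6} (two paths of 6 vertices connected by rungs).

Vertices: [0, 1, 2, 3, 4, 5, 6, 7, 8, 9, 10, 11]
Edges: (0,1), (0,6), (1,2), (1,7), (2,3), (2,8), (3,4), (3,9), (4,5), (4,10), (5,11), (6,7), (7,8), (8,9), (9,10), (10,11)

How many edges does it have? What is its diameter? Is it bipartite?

Ladder graph L_{6}: 6 rungs + 2 * (6-1) path edges = 6 + 10 = 16 edges.
Diameter = 6.
Ladder graphs are bipartite (alternating coloring along each path).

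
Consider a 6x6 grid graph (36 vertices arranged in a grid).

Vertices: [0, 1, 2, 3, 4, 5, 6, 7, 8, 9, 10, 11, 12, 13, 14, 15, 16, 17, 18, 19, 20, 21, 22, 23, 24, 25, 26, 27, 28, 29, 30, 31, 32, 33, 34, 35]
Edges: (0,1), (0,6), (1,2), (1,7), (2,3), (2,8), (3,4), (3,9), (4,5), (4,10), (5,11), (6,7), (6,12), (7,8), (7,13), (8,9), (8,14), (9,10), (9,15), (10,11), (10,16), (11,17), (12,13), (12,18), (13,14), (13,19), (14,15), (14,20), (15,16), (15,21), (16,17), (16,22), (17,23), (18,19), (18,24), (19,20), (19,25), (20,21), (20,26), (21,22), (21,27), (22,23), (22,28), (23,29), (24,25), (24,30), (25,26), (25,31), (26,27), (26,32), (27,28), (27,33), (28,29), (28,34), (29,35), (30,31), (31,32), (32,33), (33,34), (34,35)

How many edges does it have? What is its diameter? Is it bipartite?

A 6x6 grid has 30 vertical edges and 30 horizontal edges.
Total edges = 30 + 30 = 60.
Diameter = (6-1) + (6-1) = 10 (corner to opposite corner).
Grid graphs are bipartite (checkerboard coloring).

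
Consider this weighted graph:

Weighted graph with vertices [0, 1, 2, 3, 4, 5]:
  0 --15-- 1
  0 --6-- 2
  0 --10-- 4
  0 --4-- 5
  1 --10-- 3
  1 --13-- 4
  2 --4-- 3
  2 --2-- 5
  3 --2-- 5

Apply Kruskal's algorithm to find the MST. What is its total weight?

Applying Kruskal's algorithm (sort edges by weight, add if no cycle):
  Add (2,5) w=2
  Add (3,5) w=2
  Add (0,5) w=4
  Skip (2,3) w=4 (creates cycle)
  Skip (0,2) w=6 (creates cycle)
  Add (0,4) w=10
  Add (1,3) w=10
  Skip (1,4) w=13 (creates cycle)
  Skip (0,1) w=15 (creates cycle)
MST weight = 28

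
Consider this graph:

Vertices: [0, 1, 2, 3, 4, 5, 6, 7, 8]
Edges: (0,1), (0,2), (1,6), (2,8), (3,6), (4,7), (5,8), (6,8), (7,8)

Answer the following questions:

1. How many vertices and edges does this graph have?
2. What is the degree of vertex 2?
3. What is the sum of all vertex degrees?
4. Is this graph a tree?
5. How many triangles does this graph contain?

Count: 9 vertices, 9 edges.
Vertex 2 has neighbors [0, 8], degree = 2.
Handshaking lemma: 2 * 9 = 18.
A tree on 9 vertices has 8 edges. This graph has 9 edges (1 extra). Not a tree.
Number of triangles = 0.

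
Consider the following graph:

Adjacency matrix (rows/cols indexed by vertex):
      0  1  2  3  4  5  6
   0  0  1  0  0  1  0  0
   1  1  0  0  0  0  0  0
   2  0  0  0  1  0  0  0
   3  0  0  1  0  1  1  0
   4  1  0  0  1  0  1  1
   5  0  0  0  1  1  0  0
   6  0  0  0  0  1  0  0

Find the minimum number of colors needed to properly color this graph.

The graph has a maximum clique of size 3 (lower bound on chromatic number).
A valid 3-coloring: {0: 1, 1: 0, 2: 0, 3: 1, 4: 0, 5: 2, 6: 1}.
Chromatic number = 3.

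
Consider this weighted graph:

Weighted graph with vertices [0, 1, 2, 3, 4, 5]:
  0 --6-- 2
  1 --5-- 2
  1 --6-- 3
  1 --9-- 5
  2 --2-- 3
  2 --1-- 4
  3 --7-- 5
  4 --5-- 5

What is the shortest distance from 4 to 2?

Using Dijkstra's algorithm from vertex 4:
Shortest path: 4 -> 2
Total weight: 1 = 1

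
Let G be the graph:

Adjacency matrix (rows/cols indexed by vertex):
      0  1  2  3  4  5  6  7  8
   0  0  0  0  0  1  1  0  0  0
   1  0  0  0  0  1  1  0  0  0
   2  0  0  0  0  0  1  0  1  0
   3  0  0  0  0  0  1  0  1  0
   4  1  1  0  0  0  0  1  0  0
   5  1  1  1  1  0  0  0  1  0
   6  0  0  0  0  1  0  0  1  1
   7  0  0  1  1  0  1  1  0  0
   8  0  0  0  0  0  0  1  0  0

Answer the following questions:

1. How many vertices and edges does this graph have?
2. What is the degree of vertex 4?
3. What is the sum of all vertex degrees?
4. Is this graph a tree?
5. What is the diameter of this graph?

Count: 9 vertices, 12 edges.
Vertex 4 has neighbors [0, 1, 6], degree = 3.
Handshaking lemma: 2 * 12 = 24.
A tree on 9 vertices has 8 edges. This graph has 12 edges (4 extra). Not a tree.
Diameter (longest shortest path) = 3.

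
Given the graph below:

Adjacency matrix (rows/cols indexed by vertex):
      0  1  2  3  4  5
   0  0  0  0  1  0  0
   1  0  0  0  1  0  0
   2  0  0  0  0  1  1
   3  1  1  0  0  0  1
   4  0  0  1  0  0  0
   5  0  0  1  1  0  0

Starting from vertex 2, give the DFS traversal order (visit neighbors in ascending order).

DFS from vertex 2 (neighbors processed in ascending order):
Visit order: 2, 4, 5, 3, 0, 1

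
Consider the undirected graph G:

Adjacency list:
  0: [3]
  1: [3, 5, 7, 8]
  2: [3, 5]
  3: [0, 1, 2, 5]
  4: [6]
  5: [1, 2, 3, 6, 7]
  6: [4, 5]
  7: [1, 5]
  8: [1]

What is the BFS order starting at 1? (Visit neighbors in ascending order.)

BFS from vertex 1 (neighbors processed in ascending order):
Visit order: 1, 3, 5, 7, 8, 0, 2, 6, 4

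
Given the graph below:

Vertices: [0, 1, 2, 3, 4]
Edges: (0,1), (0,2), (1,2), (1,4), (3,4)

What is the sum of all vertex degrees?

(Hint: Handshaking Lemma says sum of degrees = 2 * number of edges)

Count edges: 5 edges.
By Handshaking Lemma: sum of degrees = 2 * 5 = 10.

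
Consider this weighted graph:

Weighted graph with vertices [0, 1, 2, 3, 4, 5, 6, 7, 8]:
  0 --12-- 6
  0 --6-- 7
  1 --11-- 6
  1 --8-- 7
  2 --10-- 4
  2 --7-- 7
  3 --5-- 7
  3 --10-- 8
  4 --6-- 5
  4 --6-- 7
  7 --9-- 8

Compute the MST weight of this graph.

Applying Kruskal's algorithm (sort edges by weight, add if no cycle):
  Add (3,7) w=5
  Add (0,7) w=6
  Add (4,5) w=6
  Add (4,7) w=6
  Add (2,7) w=7
  Add (1,7) w=8
  Add (7,8) w=9
  Skip (2,4) w=10 (creates cycle)
  Skip (3,8) w=10 (creates cycle)
  Add (1,6) w=11
  Skip (0,6) w=12 (creates cycle)
MST weight = 58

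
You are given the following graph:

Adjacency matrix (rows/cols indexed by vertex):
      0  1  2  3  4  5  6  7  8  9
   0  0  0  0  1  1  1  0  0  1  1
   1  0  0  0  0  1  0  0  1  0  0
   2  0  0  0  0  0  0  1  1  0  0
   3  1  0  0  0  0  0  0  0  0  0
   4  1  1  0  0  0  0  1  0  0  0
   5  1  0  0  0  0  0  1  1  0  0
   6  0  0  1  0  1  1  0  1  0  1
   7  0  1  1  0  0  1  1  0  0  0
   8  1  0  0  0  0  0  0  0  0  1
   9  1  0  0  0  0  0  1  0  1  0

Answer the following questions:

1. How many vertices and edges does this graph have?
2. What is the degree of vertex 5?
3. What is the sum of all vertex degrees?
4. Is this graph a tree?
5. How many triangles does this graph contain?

Count: 10 vertices, 15 edges.
Vertex 5 has neighbors [0, 6, 7], degree = 3.
Handshaking lemma: 2 * 15 = 30.
A tree on 10 vertices has 9 edges. This graph has 15 edges (6 extra). Not a tree.
Number of triangles = 3.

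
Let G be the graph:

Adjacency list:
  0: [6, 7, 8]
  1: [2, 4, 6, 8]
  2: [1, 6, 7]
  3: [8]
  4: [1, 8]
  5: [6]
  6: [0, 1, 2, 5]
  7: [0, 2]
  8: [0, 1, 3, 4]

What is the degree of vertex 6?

Vertex 6 has neighbors [0, 1, 2, 5], so deg(6) = 4.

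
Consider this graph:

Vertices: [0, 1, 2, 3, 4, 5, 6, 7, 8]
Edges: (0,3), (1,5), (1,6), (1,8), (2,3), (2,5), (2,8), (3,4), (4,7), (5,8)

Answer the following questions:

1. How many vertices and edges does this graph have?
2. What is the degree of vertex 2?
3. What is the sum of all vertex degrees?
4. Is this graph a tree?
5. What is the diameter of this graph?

Count: 9 vertices, 10 edges.
Vertex 2 has neighbors [3, 5, 8], degree = 3.
Handshaking lemma: 2 * 10 = 20.
A tree on 9 vertices has 8 edges. This graph has 10 edges (2 extra). Not a tree.
Diameter (longest shortest path) = 6.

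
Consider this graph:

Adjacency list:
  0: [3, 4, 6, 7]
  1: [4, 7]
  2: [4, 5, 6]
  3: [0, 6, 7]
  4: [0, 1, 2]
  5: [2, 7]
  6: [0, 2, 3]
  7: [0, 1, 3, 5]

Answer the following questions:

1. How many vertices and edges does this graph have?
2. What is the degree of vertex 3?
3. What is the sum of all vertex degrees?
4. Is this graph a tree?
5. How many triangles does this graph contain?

Count: 8 vertices, 12 edges.
Vertex 3 has neighbors [0, 6, 7], degree = 3.
Handshaking lemma: 2 * 12 = 24.
A tree on 8 vertices has 7 edges. This graph has 12 edges (5 extra). Not a tree.
Number of triangles = 2.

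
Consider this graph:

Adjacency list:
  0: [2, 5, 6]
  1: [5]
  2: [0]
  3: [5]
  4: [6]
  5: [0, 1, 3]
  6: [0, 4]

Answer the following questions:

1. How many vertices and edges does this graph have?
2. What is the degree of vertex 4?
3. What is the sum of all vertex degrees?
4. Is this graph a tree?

Count: 7 vertices, 6 edges.
Vertex 4 has neighbors [6], degree = 1.
Handshaking lemma: 2 * 6 = 12.
A graph is a tree iff it is connected and has exactly n-1 edges. This graph is connected (all 7 vertices in one component) and has 7-1 = 6 edges. It is a tree.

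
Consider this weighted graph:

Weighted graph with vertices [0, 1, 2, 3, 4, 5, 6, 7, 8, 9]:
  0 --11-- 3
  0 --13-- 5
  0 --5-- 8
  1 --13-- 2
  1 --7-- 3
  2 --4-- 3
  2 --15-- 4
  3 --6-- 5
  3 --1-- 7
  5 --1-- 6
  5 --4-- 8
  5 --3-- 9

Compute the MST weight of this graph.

Applying Kruskal's algorithm (sort edges by weight, add if no cycle):
  Add (3,7) w=1
  Add (5,6) w=1
  Add (5,9) w=3
  Add (2,3) w=4
  Add (5,8) w=4
  Add (0,8) w=5
  Add (3,5) w=6
  Add (1,3) w=7
  Skip (0,3) w=11 (creates cycle)
  Skip (0,5) w=13 (creates cycle)
  Skip (1,2) w=13 (creates cycle)
  Add (2,4) w=15
MST weight = 46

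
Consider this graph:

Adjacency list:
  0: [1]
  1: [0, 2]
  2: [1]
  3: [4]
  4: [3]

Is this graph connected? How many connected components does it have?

Checking connectivity: the graph has 2 connected component(s).
Components: [[0, 1, 2], [3, 4]]. The graph is NOT connected.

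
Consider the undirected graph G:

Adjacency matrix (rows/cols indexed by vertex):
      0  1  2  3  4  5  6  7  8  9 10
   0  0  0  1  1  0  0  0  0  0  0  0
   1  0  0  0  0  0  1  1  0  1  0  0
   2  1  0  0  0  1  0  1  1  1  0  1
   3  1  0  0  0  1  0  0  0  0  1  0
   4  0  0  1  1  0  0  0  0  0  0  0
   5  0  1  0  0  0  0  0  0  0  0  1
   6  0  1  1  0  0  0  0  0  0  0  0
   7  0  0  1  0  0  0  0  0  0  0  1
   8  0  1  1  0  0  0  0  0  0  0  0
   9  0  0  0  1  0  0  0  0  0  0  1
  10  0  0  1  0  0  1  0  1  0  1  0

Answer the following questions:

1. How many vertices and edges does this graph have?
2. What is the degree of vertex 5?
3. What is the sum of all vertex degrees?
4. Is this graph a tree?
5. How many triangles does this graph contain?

Count: 11 vertices, 15 edges.
Vertex 5 has neighbors [1, 10], degree = 2.
Handshaking lemma: 2 * 15 = 30.
A tree on 11 vertices has 10 edges. This graph has 15 edges (5 extra). Not a tree.
Number of triangles = 1.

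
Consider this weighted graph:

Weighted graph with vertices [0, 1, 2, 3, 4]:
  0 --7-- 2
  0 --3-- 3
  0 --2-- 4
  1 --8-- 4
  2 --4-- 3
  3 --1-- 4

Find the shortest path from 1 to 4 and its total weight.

Using Dijkstra's algorithm from vertex 1:
Shortest path: 1 -> 4
Total weight: 8 = 8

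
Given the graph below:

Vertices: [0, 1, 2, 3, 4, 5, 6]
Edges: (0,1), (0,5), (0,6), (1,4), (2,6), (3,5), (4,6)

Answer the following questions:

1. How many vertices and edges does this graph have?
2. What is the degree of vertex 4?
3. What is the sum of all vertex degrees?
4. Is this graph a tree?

Count: 7 vertices, 7 edges.
Vertex 4 has neighbors [1, 6], degree = 2.
Handshaking lemma: 2 * 7 = 14.
A tree on 7 vertices has 6 edges. This graph has 7 edges (1 extra). Not a tree.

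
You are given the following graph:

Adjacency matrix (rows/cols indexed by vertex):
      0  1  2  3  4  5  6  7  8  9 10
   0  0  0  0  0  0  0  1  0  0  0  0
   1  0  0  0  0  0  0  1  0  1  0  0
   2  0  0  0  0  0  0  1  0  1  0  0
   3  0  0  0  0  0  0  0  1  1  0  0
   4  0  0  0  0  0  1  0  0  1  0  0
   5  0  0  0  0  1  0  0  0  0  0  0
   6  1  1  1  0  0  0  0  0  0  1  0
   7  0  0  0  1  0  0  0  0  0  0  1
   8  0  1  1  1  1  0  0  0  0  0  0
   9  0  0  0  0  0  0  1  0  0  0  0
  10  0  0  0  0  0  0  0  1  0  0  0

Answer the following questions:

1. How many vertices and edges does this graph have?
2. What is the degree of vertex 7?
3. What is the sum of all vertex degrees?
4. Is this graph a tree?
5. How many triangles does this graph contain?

Count: 11 vertices, 11 edges.
Vertex 7 has neighbors [3, 10], degree = 2.
Handshaking lemma: 2 * 11 = 22.
A tree on 11 vertices has 10 edges. This graph has 11 edges (1 extra). Not a tree.
Number of triangles = 0.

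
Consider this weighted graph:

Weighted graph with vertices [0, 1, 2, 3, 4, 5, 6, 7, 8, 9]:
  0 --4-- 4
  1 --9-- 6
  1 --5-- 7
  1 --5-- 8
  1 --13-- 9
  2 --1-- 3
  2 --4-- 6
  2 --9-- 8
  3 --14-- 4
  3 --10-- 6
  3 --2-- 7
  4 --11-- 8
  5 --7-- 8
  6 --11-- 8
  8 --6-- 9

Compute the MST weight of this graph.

Applying Kruskal's algorithm (sort edges by weight, add if no cycle):
  Add (2,3) w=1
  Add (3,7) w=2
  Add (0,4) w=4
  Add (2,6) w=4
  Add (1,7) w=5
  Add (1,8) w=5
  Add (8,9) w=6
  Add (5,8) w=7
  Skip (1,6) w=9 (creates cycle)
  Skip (2,8) w=9 (creates cycle)
  Skip (3,6) w=10 (creates cycle)
  Add (4,8) w=11
  Skip (6,8) w=11 (creates cycle)
  Skip (1,9) w=13 (creates cycle)
  Skip (3,4) w=14 (creates cycle)
MST weight = 45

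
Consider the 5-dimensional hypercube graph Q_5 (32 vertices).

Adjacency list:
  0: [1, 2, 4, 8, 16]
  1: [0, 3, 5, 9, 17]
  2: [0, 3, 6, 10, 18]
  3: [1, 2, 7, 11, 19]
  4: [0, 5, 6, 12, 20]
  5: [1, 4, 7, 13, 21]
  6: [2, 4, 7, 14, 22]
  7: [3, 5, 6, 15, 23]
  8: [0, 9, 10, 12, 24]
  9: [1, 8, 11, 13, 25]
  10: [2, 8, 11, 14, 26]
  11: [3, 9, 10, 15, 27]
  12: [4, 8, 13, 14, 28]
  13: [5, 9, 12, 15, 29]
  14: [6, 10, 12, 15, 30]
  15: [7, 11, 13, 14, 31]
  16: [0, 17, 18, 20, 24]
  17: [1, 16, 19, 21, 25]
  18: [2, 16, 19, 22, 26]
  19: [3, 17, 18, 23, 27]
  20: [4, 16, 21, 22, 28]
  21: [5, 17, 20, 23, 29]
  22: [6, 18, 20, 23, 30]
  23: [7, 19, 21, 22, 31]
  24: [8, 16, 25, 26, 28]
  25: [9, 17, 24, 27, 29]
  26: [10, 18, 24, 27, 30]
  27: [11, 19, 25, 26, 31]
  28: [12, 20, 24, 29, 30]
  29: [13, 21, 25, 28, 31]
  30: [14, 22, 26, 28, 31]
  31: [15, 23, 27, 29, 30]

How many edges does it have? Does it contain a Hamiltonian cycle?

Q_5 has 32 * 5 / 2 = 80 edges.
Q_5 (d >= 2) always has a Hamiltonian cycle: a 5-bit cyclic Gray code visits every vertex exactly once and returns to the start.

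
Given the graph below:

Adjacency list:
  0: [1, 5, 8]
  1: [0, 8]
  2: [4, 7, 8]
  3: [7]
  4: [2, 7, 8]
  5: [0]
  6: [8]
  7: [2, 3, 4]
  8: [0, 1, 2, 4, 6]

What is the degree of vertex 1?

Vertex 1 has neighbors [0, 8], so deg(1) = 2.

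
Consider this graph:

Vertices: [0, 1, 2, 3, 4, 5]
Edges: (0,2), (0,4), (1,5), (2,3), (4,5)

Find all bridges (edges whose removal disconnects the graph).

A bridge is an edge whose removal increases the number of connected components.
Bridges found: (0,2), (0,4), (1,5), (2,3), (4,5)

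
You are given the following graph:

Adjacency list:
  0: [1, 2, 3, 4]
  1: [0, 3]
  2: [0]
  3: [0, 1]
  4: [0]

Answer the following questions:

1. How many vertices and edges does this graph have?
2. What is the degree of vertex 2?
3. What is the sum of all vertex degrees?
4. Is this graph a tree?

Count: 5 vertices, 5 edges.
Vertex 2 has neighbors [0], degree = 1.
Handshaking lemma: 2 * 5 = 10.
A tree on 5 vertices has 4 edges. This graph has 5 edges (1 extra). Not a tree.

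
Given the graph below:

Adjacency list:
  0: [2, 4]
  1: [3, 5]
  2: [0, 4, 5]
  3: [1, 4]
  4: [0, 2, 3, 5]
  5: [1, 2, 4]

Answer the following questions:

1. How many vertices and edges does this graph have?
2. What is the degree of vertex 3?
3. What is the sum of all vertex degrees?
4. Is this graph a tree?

Count: 6 vertices, 8 edges.
Vertex 3 has neighbors [1, 4], degree = 2.
Handshaking lemma: 2 * 8 = 16.
A tree on 6 vertices has 5 edges. This graph has 8 edges (3 extra). Not a tree.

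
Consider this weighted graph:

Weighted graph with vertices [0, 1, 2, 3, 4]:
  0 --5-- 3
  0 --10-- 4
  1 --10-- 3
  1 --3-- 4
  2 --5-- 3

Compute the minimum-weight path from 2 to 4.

Using Dijkstra's algorithm from vertex 2:
Shortest path: 2 -> 3 -> 1 -> 4
Total weight: 5 + 10 + 3 = 18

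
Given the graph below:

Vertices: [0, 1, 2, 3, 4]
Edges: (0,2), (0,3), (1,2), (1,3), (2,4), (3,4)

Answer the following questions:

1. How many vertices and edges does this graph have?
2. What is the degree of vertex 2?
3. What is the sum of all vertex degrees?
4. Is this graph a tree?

Count: 5 vertices, 6 edges.
Vertex 2 has neighbors [0, 1, 4], degree = 3.
Handshaking lemma: 2 * 6 = 12.
A tree on 5 vertices has 4 edges. This graph has 6 edges (2 extra). Not a tree.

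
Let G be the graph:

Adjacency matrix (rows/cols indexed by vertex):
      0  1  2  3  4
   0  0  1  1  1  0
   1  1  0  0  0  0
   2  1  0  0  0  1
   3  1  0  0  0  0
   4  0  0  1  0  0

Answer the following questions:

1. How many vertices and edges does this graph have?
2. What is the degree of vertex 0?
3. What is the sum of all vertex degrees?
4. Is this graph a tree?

Count: 5 vertices, 4 edges.
Vertex 0 has neighbors [1, 2, 3], degree = 3.
Handshaking lemma: 2 * 4 = 8.
A graph is a tree iff it is connected and has exactly n-1 edges. This graph is connected (all 5 vertices in one component) and has 5-1 = 4 edges. It is a tree.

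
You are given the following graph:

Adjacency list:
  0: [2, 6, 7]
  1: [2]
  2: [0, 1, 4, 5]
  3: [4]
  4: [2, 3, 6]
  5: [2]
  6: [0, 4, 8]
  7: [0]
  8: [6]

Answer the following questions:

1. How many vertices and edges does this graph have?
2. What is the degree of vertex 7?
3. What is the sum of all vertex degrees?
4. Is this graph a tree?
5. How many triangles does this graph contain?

Count: 9 vertices, 9 edges.
Vertex 7 has neighbors [0], degree = 1.
Handshaking lemma: 2 * 9 = 18.
A tree on 9 vertices has 8 edges. This graph has 9 edges (1 extra). Not a tree.
Number of triangles = 0.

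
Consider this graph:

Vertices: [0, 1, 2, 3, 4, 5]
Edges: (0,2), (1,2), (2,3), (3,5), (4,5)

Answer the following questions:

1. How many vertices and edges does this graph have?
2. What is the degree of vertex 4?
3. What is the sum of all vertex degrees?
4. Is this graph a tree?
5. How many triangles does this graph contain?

Count: 6 vertices, 5 edges.
Vertex 4 has neighbors [5], degree = 1.
Handshaking lemma: 2 * 5 = 10.
A graph is a tree iff it is connected and has exactly n-1 edges. This graph is connected (all 6 vertices in one component) and has 6-1 = 5 edges. It is a tree.
Number of triangles = 0.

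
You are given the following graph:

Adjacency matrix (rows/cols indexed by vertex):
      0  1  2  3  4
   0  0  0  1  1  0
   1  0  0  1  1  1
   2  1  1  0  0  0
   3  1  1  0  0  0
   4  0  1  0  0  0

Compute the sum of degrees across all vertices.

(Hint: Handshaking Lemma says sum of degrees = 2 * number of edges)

Count edges: 5 edges.
By Handshaking Lemma: sum of degrees = 2 * 5 = 10.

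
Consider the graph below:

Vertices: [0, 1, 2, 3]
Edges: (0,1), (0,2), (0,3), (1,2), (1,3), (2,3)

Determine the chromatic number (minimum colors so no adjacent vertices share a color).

The graph has a maximum clique of size 4 (lower bound on chromatic number).
A valid 4-coloring: {0: 0, 1: 1, 2: 2, 3: 3}.
Chromatic number = 4.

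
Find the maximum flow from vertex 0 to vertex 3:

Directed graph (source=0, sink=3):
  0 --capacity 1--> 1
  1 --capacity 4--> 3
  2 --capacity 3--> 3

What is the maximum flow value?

Computing max flow:
  Flow on (0->1): 1/1
  Flow on (1->3): 1/4
Maximum flow = 1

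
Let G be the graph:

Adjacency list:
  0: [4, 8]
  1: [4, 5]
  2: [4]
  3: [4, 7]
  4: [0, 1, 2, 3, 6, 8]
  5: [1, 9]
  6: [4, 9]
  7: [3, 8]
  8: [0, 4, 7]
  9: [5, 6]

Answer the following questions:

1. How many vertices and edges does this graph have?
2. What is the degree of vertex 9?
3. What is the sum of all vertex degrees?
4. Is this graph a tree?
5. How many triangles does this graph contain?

Count: 10 vertices, 12 edges.
Vertex 9 has neighbors [5, 6], degree = 2.
Handshaking lemma: 2 * 12 = 24.
A tree on 10 vertices has 9 edges. This graph has 12 edges (3 extra). Not a tree.
Number of triangles = 1.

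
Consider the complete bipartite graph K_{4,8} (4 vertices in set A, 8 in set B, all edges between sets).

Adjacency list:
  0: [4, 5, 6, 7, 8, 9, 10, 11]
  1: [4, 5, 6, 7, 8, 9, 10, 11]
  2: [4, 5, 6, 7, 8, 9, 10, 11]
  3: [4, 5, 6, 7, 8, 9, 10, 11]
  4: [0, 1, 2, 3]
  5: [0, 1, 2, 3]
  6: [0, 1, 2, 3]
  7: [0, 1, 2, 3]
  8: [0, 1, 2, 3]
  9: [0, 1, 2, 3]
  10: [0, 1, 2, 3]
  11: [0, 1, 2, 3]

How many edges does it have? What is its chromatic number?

K_{4,8} has 4 * 8 = 32 edges.
Bipartite graphs have chromatic number 2 (color each partition differently).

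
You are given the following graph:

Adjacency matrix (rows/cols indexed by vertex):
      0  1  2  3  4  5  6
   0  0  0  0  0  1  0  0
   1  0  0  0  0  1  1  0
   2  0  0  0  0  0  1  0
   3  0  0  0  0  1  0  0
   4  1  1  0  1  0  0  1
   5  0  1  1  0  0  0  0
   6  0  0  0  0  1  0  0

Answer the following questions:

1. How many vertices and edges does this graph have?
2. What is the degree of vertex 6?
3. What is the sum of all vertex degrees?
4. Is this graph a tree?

Count: 7 vertices, 6 edges.
Vertex 6 has neighbors [4], degree = 1.
Handshaking lemma: 2 * 6 = 12.
A graph is a tree iff it is connected and has exactly n-1 edges. This graph is connected (all 7 vertices in one component) and has 7-1 = 6 edges. It is a tree.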